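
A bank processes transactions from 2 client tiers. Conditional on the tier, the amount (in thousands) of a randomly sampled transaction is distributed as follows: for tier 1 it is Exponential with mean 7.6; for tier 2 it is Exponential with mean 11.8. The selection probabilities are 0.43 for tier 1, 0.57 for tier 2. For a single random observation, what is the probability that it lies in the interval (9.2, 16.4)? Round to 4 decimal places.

Conditional on each tier, P(9.2 < X < 16.4): 1: 0.182472; 2: 0.209444.
By total probability, P(9.2 < X < 16.4) = 0.43·0.182472 + 0.57·0.209444 = 0.197846.

0.1978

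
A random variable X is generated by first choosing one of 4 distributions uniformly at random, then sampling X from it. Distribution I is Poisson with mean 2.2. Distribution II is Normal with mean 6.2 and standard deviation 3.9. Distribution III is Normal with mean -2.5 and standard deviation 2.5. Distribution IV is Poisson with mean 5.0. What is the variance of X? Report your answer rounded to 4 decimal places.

Per component, I: μ=2.2, E[X²]=7.04; II: μ=6.2, E[X²]=53.65; III: μ=-2.5, E[X²]=12.5; IV: μ=5, E[X²]=30.
E[X] = 0.25·2.2 + 0.25·6.2 + 0.25·-2.5 + 0.25·5 = 2.725.
E[X²] = 0.25·7.04 + 0.25·53.65 + 0.25·12.5 + 0.25·30 = 25.7975.
Var(X) = E[X²] − (E[X])² = 25.7975 − 7.42563 = 18.3719.

18.3719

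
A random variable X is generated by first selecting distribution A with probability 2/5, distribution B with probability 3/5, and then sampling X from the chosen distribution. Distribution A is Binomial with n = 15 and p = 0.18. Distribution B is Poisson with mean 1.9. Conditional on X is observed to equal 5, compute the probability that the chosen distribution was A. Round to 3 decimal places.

Likelihoods P(X=5 | ·): A: 0.0779931; B: 0.0308622.
Posterior ∝ prior × likelihood. Numerator for A: 0.4·0.0779931 = 0.0311973.
Normalizing constant: 0.4·0.0779931 + 0.6·0.0308622 = 0.0497146.
P(A | observation) = 0.0311973 / 0.0497146 = 0.627527.

0.628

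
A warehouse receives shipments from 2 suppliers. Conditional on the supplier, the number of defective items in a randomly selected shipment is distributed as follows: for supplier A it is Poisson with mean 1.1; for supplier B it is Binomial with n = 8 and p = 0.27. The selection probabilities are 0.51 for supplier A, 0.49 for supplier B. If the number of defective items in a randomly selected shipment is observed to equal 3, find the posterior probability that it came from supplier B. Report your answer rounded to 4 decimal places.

0.7483

Likelihoods P(X=3 | ·): A: 0.0738419; B: 0.228504.
Posterior ∝ prior × likelihood. Numerator for B: 0.49·0.228504 = 0.111967.
Normalizing constant: 0.51·0.0738419 + 0.49·0.228504 = 0.149626.
P(B | observation) = 0.111967 / 0.149626 = 0.74831.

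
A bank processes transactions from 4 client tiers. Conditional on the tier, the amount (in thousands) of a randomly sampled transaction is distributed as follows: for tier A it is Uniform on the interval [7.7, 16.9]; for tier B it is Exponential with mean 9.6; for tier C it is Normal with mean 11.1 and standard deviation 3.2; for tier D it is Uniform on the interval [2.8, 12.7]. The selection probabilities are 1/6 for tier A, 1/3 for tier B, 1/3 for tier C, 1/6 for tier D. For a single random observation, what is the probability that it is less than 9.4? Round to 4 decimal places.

Conditional on each tier, P(X < 9.4): A: 0.184783; B: 0.624376; C: 0.297623; D: 0.666667.
By total probability, P(X < 9.4) = 0.166667·0.184783 + 0.333333·0.624376 + 0.333333·0.297623 + 0.166667·0.666667 = 0.449241.

0.4492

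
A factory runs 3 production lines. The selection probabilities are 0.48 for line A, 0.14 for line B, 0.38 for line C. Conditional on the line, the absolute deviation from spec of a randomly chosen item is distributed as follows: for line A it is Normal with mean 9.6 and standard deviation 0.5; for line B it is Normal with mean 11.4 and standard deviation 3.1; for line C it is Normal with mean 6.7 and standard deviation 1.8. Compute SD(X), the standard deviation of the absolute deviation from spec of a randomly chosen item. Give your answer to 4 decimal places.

2.3714

Per component, A: μ=9.6, E[X²]=92.41; B: μ=11.4, E[X²]=139.57; C: μ=6.7, E[X²]=48.13.
E[X] = 0.48·9.6 + 0.14·11.4 + 0.38·6.7 = 8.75.
E[X²] = 0.48·92.41 + 0.14·139.57 + 0.38·48.13 = 82.186.
Var(X) = E[X²] − (E[X])² = 82.186 − 76.5625 = 5.6235.
SD(X) = √5.6235 = 2.37139.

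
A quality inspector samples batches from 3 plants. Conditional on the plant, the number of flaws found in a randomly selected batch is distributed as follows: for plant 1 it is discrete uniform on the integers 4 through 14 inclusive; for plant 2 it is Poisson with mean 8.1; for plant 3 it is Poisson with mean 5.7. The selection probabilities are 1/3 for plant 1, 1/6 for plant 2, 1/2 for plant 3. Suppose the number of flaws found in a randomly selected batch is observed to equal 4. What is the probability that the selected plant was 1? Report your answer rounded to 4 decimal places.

0.2683

Likelihoods P(X=4 | ·): 1: 0.0909091; 2: 0.0544432; 3: 0.147167.
Posterior ∝ prior × likelihood. Numerator for 1: 0.333333·0.0909091 = 0.030303.
Normalizing constant: 0.333333·0.0909091 + 0.166667·0.0544432 + 0.5·0.147167 = 0.11296.
P(1 | observation) = 0.030303 / 0.11296 = 0.268263.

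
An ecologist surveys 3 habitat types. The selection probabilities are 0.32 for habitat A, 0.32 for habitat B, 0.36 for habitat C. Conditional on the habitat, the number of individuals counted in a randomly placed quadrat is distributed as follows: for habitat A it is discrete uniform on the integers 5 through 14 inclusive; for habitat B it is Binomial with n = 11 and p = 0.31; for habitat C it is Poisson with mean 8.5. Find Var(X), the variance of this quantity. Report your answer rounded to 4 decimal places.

Per component, A: μ=9.5, E[X²]=98.5; B: μ=3.41, E[X²]=13.981; C: μ=8.5, E[X²]=80.75.
E[X] = 0.32·9.5 + 0.32·3.41 + 0.36·8.5 = 7.1912.
E[X²] = 0.32·98.5 + 0.32·13.981 + 0.36·80.75 = 65.0639.
Var(X) = E[X²] − (E[X])² = 65.0639 − 51.7134 = 13.3506.

13.3506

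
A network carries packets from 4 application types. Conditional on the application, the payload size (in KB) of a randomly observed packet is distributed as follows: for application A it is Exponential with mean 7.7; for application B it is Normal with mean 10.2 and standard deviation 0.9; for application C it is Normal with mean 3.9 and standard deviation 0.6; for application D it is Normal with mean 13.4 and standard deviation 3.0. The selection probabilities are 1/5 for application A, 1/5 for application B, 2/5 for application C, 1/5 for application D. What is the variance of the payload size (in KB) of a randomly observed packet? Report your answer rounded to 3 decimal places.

Per component, A: μ=7.7, E[X²]=118.58; B: μ=10.2, E[X²]=104.85; C: μ=3.9, E[X²]=15.57; D: μ=13.4, E[X²]=188.56.
E[X] = 0.2·7.7 + 0.2·10.2 + 0.4·3.9 + 0.2·13.4 = 7.82.
E[X²] = 0.2·118.58 + 0.2·104.85 + 0.4·15.57 + 0.2·188.56 = 88.626.
Var(X) = E[X²] − (E[X])² = 88.626 − 61.1524 = 27.4736.

27.474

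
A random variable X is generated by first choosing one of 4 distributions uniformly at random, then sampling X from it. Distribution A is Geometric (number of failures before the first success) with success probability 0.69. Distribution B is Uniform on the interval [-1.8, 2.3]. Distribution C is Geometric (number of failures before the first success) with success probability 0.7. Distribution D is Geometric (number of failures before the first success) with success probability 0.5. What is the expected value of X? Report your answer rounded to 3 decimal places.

Component means — A: 0.449275; B: 0.25; C: 0.428571; D: 1.
E[X] = 0.25·0.449275 + 0.25·0.25 + 0.25·0.428571 + 0.25·1 = 0.531962.

0.532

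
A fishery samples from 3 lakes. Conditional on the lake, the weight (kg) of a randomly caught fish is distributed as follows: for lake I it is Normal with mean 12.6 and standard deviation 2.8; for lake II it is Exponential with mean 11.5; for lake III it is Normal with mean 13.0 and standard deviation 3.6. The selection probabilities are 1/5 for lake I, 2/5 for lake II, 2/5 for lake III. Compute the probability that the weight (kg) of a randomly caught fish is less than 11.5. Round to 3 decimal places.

Conditional on each lake, P(X < 11.5): I: 0.347212; II: 0.632121; III: 0.338461.
By total probability, P(X < 11.5) = 0.2·0.347212 + 0.4·0.632121 + 0.4·0.338461 = 0.457675.

0.458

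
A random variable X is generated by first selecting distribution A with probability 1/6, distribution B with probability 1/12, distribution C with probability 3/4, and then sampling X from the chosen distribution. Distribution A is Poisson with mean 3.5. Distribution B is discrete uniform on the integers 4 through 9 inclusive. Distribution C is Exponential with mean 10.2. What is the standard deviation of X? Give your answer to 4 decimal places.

Per component, A: μ=3.5, E[X²]=15.75; B: μ=6.5, E[X²]=45.1667; C: μ=10.2, E[X²]=208.08.
E[X] = 0.166667·3.5 + 0.0833333·6.5 + 0.75·10.2 = 8.775.
E[X²] = 0.166667·15.75 + 0.0833333·45.1667 + 0.75·208.08 = 162.449.
Var(X) = E[X²] − (E[X])² = 162.449 − 77.0006 = 85.4483.
SD(X) = √85.4483 = 9.24382.

9.2438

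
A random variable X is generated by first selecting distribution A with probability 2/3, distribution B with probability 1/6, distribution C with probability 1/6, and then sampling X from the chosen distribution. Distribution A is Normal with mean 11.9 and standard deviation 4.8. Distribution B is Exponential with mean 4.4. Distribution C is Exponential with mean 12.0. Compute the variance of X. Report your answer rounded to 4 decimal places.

50.4422

Per component, A: μ=11.9, E[X²]=164.65; B: μ=4.4, E[X²]=38.72; C: μ=12, E[X²]=288.
E[X] = 0.666667·11.9 + 0.166667·4.4 + 0.166667·12 = 10.6667.
E[X²] = 0.666667·164.65 + 0.166667·38.72 + 0.166667·288 = 164.22.
Var(X) = E[X²] − (E[X])² = 164.22 − 113.778 = 50.4422.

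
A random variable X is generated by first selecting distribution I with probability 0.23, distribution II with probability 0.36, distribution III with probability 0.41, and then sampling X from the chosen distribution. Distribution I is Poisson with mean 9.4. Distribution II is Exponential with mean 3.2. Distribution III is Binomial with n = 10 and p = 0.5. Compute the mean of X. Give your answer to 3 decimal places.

5.364

Component means — I: 9.4; II: 3.2; III: 5.
E[X] = 0.23·9.4 + 0.36·3.2 + 0.41·5 = 5.364.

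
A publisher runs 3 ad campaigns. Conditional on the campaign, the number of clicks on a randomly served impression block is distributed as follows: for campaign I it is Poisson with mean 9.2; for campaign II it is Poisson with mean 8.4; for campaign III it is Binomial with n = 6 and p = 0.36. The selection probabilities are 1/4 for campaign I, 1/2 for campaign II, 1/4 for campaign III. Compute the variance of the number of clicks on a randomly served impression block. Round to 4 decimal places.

Per component, I: μ=9.2, E[X²]=93.84; II: μ=8.4, E[X²]=78.96; III: μ=2.16, E[X²]=6.048.
E[X] = 0.25·9.2 + 0.5·8.4 + 0.25·2.16 = 7.04.
E[X²] = 0.25·93.84 + 0.5·78.96 + 0.25·6.048 = 64.452.
Var(X) = E[X²] − (E[X])² = 64.452 − 49.5616 = 14.8904.

14.8904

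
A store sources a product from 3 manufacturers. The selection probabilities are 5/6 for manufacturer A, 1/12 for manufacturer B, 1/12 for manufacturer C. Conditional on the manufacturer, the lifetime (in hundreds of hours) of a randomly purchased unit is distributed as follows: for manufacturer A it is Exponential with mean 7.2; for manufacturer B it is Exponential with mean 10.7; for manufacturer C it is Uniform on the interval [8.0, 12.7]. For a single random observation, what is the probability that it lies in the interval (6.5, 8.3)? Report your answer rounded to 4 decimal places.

0.0871

Conditional on each manufacturer, P(6.5 < X < 8.3): A: 0.0896834; B: 0.0843427; C: 0.0638298.
By total probability, P(6.5 < X < 8.3) = 0.833333·0.0896834 + 0.0833333·0.0843427 + 0.0833333·0.0638298 = 0.0870839.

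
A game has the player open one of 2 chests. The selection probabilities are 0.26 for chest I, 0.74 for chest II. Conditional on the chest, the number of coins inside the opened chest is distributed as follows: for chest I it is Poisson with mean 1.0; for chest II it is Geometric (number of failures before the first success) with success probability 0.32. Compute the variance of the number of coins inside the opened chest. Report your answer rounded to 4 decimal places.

5.4176

Per component, I: μ=1, E[X²]=2; II: μ=2.125, E[X²]=11.1562.
E[X] = 0.26·1 + 0.74·2.125 = 1.8325.
E[X²] = 0.26·2 + 0.74·11.1562 = 8.77562.
Var(X) = E[X²] − (E[X])² = 8.77562 − 3.35806 = 5.41757.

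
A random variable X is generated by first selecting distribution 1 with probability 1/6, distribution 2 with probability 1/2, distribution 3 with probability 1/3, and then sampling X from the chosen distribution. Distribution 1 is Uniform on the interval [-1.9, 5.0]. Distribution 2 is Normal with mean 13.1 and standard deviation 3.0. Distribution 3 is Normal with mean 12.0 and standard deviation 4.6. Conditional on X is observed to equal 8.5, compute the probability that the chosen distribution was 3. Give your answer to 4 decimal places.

Likelihoods f(8.5 | ·): 1: 0; 2: 0.0410442; 3: 0.0649293.
Posterior ∝ prior × likelihood. Numerator for 3: 0.333333·0.0649293 = 0.0216431.
Normalizing constant: 0.166667·0 + 0.5·0.0410442 + 0.333333·0.0649293 = 0.0421652.
P(3 | observation) = 0.0216431 / 0.0421652 = 0.513293.

0.5133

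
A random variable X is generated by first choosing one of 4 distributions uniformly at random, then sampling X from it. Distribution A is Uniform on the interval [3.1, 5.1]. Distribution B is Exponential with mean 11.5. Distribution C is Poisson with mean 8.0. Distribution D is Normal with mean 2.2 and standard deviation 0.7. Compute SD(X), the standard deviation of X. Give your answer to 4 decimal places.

Per component, A: μ=4.1, E[X²]=17.1433; B: μ=11.5, E[X²]=264.5; C: μ=8, E[X²]=72; D: μ=2.2, E[X²]=5.33.
E[X] = 0.25·4.1 + 0.25·11.5 + 0.25·8 + 0.25·2.2 = 6.45.
E[X²] = 0.25·17.1433 + 0.25·264.5 + 0.25·72 + 0.25·5.33 = 89.7433.
Var(X) = E[X²] − (E[X])² = 89.7433 − 41.6025 = 48.1408.
SD(X) = √48.1408 = 6.93836.

6.9384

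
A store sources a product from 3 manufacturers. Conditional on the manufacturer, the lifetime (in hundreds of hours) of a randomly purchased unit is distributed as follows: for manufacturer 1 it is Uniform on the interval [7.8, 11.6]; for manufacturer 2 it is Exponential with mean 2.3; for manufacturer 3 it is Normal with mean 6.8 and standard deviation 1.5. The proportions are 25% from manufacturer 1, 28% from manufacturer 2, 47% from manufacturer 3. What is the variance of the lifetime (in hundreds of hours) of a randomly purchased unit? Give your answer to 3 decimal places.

Per component, 1: μ=9.7, E[X²]=95.2933; 2: μ=2.3, E[X²]=10.58; 3: μ=6.8, E[X²]=48.49.
E[X] = 0.25·9.7 + 0.28·2.3 + 0.47·6.8 = 6.265.
E[X²] = 0.25·95.2933 + 0.28·10.58 + 0.47·48.49 = 49.576.
Var(X) = E[X²] − (E[X])² = 49.576 − 39.2502 = 10.3258.

10.326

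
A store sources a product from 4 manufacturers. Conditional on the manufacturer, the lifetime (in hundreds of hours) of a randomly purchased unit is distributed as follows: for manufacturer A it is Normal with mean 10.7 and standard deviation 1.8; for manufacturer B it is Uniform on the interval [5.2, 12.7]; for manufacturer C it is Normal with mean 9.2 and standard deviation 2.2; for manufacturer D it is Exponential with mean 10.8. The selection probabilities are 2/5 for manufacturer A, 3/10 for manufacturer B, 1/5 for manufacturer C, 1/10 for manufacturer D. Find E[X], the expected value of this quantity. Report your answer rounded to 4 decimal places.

9.8850

Component means — A: 10.7; B: 8.95; C: 9.2; D: 10.8.
E[X] = 0.4·10.7 + 0.3·8.95 + 0.2·9.2 + 0.1·10.8 = 9.885.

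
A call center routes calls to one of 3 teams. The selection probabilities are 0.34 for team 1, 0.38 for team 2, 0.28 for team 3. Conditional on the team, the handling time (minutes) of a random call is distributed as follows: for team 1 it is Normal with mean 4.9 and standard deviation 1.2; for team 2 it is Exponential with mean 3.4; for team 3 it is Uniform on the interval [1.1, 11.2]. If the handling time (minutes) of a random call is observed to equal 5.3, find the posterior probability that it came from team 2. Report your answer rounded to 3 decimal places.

0.149

Likelihoods f(5.3 | ·): 1: 0.314486; 2: 0.0618775; 3: 0.0990099.
Posterior ∝ prior × likelihood. Numerator for 2: 0.38·0.0618775 = 0.0235134.
Normalizing constant: 0.34·0.314486 + 0.38·0.0618775 + 0.28·0.0990099 = 0.158161.
P(2 | observation) = 0.0235134 / 0.158161 = 0.148667.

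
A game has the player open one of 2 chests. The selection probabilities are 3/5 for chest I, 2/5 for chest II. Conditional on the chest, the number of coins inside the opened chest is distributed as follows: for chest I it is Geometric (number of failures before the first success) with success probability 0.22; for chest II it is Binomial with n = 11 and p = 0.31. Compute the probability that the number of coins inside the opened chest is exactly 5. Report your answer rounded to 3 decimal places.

Conditional on each chest, P(X = 5): I: 0.0635178; II: 0.14274.
By total probability, P(X = 5) = 0.6·0.0635178 + 0.4·0.14274 = 0.0952066.

0.095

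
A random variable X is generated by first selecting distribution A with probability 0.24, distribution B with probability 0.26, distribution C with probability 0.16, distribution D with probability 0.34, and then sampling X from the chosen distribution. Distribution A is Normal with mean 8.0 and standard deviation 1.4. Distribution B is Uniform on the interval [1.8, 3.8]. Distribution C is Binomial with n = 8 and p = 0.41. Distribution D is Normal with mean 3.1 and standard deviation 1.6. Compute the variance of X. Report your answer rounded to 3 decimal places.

Per component, A: μ=8, E[X²]=65.96; B: μ=2.8, E[X²]=8.17333; C: μ=3.28, E[X²]=12.6936; D: μ=3.1, E[X²]=12.17.
E[X] = 0.24·8 + 0.26·2.8 + 0.16·3.28 + 0.34·3.1 = 4.2268.
E[X²] = 0.24·65.96 + 0.26·8.17333 + 0.16·12.6936 + 0.34·12.17 = 24.1242.
Var(X) = E[X²] − (E[X])² = 24.1242 − 17.8658 = 6.2584.

6.258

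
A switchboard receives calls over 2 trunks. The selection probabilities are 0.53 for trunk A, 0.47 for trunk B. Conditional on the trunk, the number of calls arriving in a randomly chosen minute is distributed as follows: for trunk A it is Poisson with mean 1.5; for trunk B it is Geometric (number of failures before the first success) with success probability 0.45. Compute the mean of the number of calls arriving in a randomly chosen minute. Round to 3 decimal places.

1.369

Component means — A: 1.5; B: 1.22222.
E[X] = 0.53·1.5 + 0.47·1.22222 = 1.36944.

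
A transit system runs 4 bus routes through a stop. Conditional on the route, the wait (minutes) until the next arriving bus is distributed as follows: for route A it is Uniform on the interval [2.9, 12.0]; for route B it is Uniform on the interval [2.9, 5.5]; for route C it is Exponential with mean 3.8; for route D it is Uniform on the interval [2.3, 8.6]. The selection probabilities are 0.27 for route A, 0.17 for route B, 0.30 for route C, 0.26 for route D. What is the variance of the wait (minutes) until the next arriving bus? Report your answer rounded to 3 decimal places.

Per component, A: μ=7.45, E[X²]=62.4033; B: μ=4.2, E[X²]=18.2033; C: μ=3.8, E[X²]=28.88; D: μ=5.45, E[X²]=33.01.
E[X] = 0.27·7.45 + 0.17·4.2 + 0.3·3.8 + 0.26·5.45 = 5.2825.
E[X²] = 0.27·62.4033 + 0.17·18.2033 + 0.3·28.88 + 0.26·33.01 = 37.1901.
Var(X) = E[X²] − (E[X])² = 37.1901 − 27.9048 = 9.28526.

9.285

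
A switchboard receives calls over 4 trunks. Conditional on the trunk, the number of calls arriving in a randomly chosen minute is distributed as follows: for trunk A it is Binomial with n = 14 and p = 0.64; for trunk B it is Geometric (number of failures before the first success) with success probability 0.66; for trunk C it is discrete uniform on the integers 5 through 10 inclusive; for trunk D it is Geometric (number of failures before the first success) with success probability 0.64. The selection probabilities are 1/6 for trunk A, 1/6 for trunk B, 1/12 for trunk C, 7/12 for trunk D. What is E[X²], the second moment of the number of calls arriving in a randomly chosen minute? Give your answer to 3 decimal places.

For each component E[X²] = Var + (mean)², giving A: 83.5072; B: 1.04591; C: 59.1667; D: 1.19531.
Overall E[X²] = 0.166667·83.5072 + 0.166667·1.04591 + 0.0833333·59.1667 + 0.583333·1.19531 = 19.72.

19.720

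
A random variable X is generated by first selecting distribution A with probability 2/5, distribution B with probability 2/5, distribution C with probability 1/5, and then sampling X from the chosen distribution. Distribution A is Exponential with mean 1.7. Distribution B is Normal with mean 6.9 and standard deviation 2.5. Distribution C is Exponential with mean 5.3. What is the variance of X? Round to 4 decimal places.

Per component, A: μ=1.7, E[X²]=5.78; B: μ=6.9, E[X²]=53.86; C: μ=5.3, E[X²]=56.18.
E[X] = 0.4·1.7 + 0.4·6.9 + 0.2·5.3 = 4.5.
E[X²] = 0.4·5.78 + 0.4·53.86 + 0.2·56.18 = 35.092.
Var(X) = E[X²] − (E[X])² = 35.092 − 20.25 = 14.842.

14.8420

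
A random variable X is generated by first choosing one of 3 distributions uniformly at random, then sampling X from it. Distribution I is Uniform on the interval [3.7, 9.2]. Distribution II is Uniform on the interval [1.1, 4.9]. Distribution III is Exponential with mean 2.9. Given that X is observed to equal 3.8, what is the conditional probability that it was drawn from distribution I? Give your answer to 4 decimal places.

0.3380

Likelihoods f(3.8 | ·): I: 0.181818; II: 0.263158; III: 0.0930093.
Posterior ∝ prior × likelihood. Numerator for I: 0.333333·0.181818 = 0.0606061.
Normalizing constant: 0.333333·0.181818 + 0.333333·0.263158 + 0.333333·0.0930093 = 0.179328.
P(I | observation) = 0.0606061 / 0.179328 = 0.337961.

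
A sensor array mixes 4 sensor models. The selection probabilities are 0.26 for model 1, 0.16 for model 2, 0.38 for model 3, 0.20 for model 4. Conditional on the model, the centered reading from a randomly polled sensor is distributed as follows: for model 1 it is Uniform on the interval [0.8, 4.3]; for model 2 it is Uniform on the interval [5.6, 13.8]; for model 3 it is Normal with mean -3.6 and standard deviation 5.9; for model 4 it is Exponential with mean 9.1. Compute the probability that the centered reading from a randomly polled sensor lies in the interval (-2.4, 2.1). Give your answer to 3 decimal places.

0.234

Conditional on each model, P(-2.4 < X < 2.1): 1: 0.371429; 2: 0; 3: 0.252419; 4: 0.206077.
By total probability, P(-2.4 < X < 2.1) = 0.26·0.371429 + 0.16·0 + 0.38·0.252419 + 0.2·0.206077 = 0.233706.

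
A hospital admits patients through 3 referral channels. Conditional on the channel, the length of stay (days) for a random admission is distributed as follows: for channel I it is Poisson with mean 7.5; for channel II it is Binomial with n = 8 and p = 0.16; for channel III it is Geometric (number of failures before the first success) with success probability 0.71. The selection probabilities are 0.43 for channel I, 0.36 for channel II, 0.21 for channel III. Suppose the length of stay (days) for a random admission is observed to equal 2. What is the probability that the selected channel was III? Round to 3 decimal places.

Likelihoods P(X=2 | ·): I: 0.0155555; II: 0.25181; III: 0.059711.
Posterior ∝ prior × likelihood. Numerator for III: 0.21·0.059711 = 0.0125393.
Normalizing constant: 0.43·0.0155555 + 0.36·0.25181 + 0.21·0.059711 = 0.10988.
P(III | observation) = 0.0125393 / 0.10988 = 0.114118.

0.114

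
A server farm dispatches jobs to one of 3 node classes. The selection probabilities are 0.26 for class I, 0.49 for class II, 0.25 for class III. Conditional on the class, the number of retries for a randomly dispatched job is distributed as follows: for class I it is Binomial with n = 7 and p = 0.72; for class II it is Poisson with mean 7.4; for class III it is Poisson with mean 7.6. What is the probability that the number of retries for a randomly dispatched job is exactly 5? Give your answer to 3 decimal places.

0.165

Conditional on each class, P(X = 5): I: 0.318565; II: 0.113031; III: 0.105742.
By total probability, P(X = 5) = 0.26·0.318565 + 0.49·0.113031 + 0.25·0.105742 = 0.164648.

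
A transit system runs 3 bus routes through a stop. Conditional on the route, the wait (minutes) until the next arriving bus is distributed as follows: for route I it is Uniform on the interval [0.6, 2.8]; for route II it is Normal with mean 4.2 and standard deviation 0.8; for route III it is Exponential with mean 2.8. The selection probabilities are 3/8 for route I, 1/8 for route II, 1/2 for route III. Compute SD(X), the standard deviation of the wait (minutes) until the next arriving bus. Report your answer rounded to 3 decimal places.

Per component, I: μ=1.7, E[X²]=3.29333; II: μ=4.2, E[X²]=18.28; III: μ=2.8, E[X²]=15.68.
E[X] = 0.375·1.7 + 0.125·4.2 + 0.5·2.8 = 2.5625.
E[X²] = 0.375·3.29333 + 0.125·18.28 + 0.5·15.68 = 11.36.
Var(X) = E[X²] − (E[X])² = 11.36 − 6.56641 = 4.79359.
SD(X) = √4.79359 = 2.18943.

2.189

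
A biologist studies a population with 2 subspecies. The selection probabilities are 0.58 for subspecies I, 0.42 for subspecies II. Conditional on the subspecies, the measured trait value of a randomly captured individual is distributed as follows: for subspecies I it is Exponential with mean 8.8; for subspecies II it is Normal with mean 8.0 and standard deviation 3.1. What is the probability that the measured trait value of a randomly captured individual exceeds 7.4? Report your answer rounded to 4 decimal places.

0.4924

Conditional on each subspecies, P(X > 7.4): I: 0.431318; II: 0.576735.
By total probability, P(X > 7.4) = 0.58·0.431318 + 0.42·0.576735 = 0.492393.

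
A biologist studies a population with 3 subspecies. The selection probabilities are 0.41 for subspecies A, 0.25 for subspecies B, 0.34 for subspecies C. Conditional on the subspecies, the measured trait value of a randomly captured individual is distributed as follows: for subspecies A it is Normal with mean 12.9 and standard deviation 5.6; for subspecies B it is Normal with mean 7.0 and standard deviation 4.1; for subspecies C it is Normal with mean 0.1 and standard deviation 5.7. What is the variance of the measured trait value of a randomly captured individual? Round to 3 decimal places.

Per component, A: μ=12.9, E[X²]=197.77; B: μ=7, E[X²]=65.81; C: μ=0.1, E[X²]=32.5.
E[X] = 0.41·12.9 + 0.25·7 + 0.34·0.1 = 7.073.
E[X²] = 0.41·197.77 + 0.25·65.81 + 0.34·32.5 = 108.588.
Var(X) = E[X²] − (E[X])² = 108.588 − 50.0273 = 58.5609.

58.561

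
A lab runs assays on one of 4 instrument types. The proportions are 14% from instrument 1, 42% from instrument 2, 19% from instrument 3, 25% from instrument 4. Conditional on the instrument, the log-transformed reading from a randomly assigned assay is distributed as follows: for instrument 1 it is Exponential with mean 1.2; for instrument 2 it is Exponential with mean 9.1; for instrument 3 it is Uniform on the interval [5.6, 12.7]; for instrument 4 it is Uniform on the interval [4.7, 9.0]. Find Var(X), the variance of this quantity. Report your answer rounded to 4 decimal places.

Per component, 1: μ=1.2, E[X²]=2.88; 2: μ=9.1, E[X²]=165.62; 3: μ=9.15, E[X²]=87.9233; 4: μ=6.85, E[X²]=48.4633.
E[X] = 0.14·1.2 + 0.42·9.1 + 0.19·9.15 + 0.25·6.85 = 7.441.
E[X²] = 0.14·2.88 + 0.42·165.62 + 0.19·87.9233 + 0.25·48.4633 = 98.7849.
Var(X) = E[X²] − (E[X])² = 98.7849 − 55.3685 = 43.4164.

43.4164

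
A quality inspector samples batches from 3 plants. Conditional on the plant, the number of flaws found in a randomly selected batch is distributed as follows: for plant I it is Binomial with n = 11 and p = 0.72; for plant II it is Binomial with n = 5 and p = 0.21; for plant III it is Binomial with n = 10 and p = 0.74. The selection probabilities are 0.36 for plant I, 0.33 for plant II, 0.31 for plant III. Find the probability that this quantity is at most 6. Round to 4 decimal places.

0.4675

Conditional on each plant, P(X ≤ 6): I: 0.168468; II: 1; III: 0.247935.
By total probability, P(X ≤ 6) = 0.36·0.168468 + 0.33·1 + 0.31·0.247935 = 0.467508.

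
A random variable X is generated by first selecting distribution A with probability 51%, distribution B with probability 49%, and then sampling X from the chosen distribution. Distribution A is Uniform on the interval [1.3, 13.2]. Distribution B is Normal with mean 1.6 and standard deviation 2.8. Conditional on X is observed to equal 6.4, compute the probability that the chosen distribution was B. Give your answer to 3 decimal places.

0.273

Likelihoods f(6.4 | ·): A: 0.0840336; B: 0.0327797.
Posterior ∝ prior × likelihood. Numerator for B: 0.49·0.0327797 = 0.0160621.
Normalizing constant: 0.51·0.0840336 + 0.49·0.0327797 = 0.0589192.
P(B | observation) = 0.0160621 / 0.0589192 = 0.272612.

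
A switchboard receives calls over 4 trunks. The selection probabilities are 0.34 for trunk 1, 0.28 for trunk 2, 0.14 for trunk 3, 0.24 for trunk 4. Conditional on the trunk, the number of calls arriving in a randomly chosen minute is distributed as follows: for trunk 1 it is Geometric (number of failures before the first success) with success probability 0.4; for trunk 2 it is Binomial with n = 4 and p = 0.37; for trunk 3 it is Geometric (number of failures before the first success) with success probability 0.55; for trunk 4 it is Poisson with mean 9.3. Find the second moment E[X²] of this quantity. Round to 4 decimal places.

For each component E[X²] = Var + (mean)², giving 1: 6; 2: 3.1228; 3: 2.15702; 4: 95.79.
Overall E[X²] = 0.34·6 + 0.28·3.1228 + 0.14·2.15702 + 0.24·95.79 = 26.206.

26.2060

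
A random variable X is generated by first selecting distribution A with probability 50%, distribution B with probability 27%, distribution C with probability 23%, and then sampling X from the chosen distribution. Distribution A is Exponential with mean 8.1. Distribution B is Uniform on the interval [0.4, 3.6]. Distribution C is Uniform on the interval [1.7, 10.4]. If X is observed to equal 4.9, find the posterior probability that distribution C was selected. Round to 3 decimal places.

Likelihoods f(4.9 | ·): A: 0.0674208; B: 0; C: 0.114943.
Posterior ∝ prior × likelihood. Numerator for C: 0.23·0.114943 = 0.0264368.
Normalizing constant: 0.5·0.0674208 + 0.27·0 + 0.23·0.114943 = 0.0601472.
P(C | observation) = 0.0264368 / 0.0601472 = 0.439535.

0.440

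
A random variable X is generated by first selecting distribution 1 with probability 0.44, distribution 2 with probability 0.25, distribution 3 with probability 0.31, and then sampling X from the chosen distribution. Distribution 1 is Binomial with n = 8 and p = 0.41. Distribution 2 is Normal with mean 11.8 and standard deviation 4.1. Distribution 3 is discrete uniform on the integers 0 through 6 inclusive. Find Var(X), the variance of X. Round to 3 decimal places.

20.291

Per component, 1: μ=3.28, E[X²]=12.6936; 2: μ=11.8, E[X²]=156.05; 3: μ=3, E[X²]=13.
E[X] = 0.44·3.28 + 0.25·11.8 + 0.31·3 = 5.3232.
E[X²] = 0.44·12.6936 + 0.25·156.05 + 0.31·13 = 48.6277.
Var(X) = E[X²] − (E[X])² = 48.6277 − 28.3365 = 20.2912.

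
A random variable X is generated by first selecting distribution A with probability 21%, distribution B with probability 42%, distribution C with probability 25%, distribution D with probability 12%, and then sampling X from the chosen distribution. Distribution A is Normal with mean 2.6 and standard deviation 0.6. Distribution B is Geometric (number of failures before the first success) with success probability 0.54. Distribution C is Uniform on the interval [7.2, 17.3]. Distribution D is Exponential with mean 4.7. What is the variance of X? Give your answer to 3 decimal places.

26.882

Per component, A: μ=2.6, E[X²]=7.12; B: μ=0.851852, E[X²]=2.30316; C: μ=12.25, E[X²]=158.563; D: μ=4.7, E[X²]=44.18.
E[X] = 0.21·2.6 + 0.42·0.851852 + 0.25·12.25 + 0.12·4.7 = 4.53028.
E[X²] = 0.21·7.12 + 0.42·2.30316 + 0.25·158.563 + 0.12·44.18 = 47.405.
Var(X) = E[X²] − (E[X])² = 47.405 − 20.5234 = 26.8815.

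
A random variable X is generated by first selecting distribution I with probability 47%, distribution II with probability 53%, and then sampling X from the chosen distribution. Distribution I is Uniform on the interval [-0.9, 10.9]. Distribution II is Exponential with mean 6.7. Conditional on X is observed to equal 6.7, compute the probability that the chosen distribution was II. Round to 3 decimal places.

0.422

Likelihoods f(6.7 | ·): I: 0.0847458; II: 0.0549074.
Posterior ∝ prior × likelihood. Numerator for II: 0.53·0.0549074 = 0.0291009.
Normalizing constant: 0.47·0.0847458 + 0.53·0.0549074 = 0.0689314.
P(II | observation) = 0.0291009 / 0.0689314 = 0.422172.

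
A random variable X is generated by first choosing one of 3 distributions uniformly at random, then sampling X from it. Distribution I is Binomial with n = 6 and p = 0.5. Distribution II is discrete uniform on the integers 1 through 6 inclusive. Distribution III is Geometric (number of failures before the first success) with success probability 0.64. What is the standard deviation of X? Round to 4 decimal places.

1.8471

Per component, I: μ=3, E[X²]=10.5; II: μ=3.5, E[X²]=15.1667; III: μ=0.5625, E[X²]=1.19531.
E[X] = 0.333333·3 + 0.333333·3.5 + 0.333333·0.5625 = 2.35417.
E[X²] = 0.333333·10.5 + 0.333333·15.1667 + 0.333333·1.19531 = 8.95399.
Var(X) = E[X²] − (E[X])² = 8.95399 − 5.5421 = 3.41189.
SD(X) = √3.41189 = 1.84713.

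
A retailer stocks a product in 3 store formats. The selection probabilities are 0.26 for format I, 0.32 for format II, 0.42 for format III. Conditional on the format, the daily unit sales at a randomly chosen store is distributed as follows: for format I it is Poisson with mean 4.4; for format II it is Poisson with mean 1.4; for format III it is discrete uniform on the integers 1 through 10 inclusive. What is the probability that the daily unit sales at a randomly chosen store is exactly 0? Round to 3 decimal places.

Conditional on each format, P(X = 0): I: 0.0122773; II: 0.246597; III: 0.
By total probability, P(X = 0) = 0.26·0.0122773 + 0.32·0.246597 + 0.42·0 = 0.0821031.

0.082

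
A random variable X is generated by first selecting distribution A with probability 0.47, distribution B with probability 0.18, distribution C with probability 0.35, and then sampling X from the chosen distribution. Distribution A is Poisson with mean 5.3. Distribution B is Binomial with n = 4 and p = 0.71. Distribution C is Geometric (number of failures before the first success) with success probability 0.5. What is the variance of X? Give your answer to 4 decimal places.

7.1061

Per component, A: μ=5.3, E[X²]=33.39; B: μ=2.84, E[X²]=8.8892; C: μ=1, E[X²]=3.
E[X] = 0.47·5.3 + 0.18·2.84 + 0.35·1 = 3.3522.
E[X²] = 0.47·33.39 + 0.18·8.8892 + 0.35·3 = 18.3434.
Var(X) = E[X²] − (E[X])² = 18.3434 − 11.2372 = 7.10611.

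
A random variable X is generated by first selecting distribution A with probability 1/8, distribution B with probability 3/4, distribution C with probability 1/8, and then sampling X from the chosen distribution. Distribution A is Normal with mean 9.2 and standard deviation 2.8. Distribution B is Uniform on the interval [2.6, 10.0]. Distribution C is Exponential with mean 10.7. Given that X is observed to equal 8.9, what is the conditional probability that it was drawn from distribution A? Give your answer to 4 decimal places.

0.1426

Likelihoods f(8.9 | ·): A: 0.141664; B: 0.135135; C: 0.04068.
Posterior ∝ prior × likelihood. Numerator for A: 0.125·0.141664 = 0.017708.
Normalizing constant: 0.125·0.141664 + 0.75·0.135135 + 0.125·0.04068 = 0.124144.
P(A | observation) = 0.017708 / 0.124144 = 0.14264.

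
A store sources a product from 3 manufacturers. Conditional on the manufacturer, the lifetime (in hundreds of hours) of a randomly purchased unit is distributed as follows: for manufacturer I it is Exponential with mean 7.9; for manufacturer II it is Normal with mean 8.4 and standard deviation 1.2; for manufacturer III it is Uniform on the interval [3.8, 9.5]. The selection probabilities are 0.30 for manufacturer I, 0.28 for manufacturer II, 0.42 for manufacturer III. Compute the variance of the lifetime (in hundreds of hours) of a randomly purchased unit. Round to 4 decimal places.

20.8414

Per component, I: μ=7.9, E[X²]=124.82; II: μ=8.4, E[X²]=72; III: μ=6.65, E[X²]=46.93.
E[X] = 0.3·7.9 + 0.28·8.4 + 0.42·6.65 = 7.515.
E[X²] = 0.3·124.82 + 0.28·72 + 0.42·46.93 = 77.3166.
Var(X) = E[X²] − (E[X])² = 77.3166 − 56.4752 = 20.8414.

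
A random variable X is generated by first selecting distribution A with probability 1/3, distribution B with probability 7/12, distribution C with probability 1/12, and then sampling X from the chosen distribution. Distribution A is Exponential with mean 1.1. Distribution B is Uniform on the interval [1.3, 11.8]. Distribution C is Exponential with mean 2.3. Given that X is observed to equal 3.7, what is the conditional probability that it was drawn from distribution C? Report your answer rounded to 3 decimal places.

Likelihoods f(3.7 | ·): A: 0.0314629; B: 0.0952381; C: 0.0870211.
Posterior ∝ prior × likelihood. Numerator for C: 0.0833333·0.0870211 = 0.00725176.
Normalizing constant: 0.333333·0.0314629 + 0.583333·0.0952381 + 0.0833333·0.0870211 = 0.0732949.
P(C | observation) = 0.00725176 / 0.0732949 = 0.0989394.

0.099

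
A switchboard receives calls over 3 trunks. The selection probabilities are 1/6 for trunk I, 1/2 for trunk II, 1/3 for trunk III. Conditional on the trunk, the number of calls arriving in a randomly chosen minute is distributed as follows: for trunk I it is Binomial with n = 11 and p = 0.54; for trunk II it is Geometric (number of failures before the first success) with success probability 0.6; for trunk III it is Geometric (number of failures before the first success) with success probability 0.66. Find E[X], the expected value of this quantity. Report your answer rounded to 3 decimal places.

1.495

Component means — I: 5.94; II: 0.666667; III: 0.515152.
E[X] = 0.166667·5.94 + 0.5·0.666667 + 0.333333·0.515152 = 1.49505.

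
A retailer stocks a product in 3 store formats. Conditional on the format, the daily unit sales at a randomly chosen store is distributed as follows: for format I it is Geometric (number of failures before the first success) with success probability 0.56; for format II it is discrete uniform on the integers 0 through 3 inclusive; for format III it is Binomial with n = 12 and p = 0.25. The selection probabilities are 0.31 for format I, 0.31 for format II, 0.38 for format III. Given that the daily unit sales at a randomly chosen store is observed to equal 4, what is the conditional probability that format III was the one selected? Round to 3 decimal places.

0.919

Likelihoods P(X=4 | ·): I: 0.0209893; II: 0; III: 0.193578.
Posterior ∝ prior × likelihood. Numerator for III: 0.38·0.193578 = 0.0735595.
Normalizing constant: 0.31·0.0209893 + 0.31·0 + 0.38·0.193578 = 0.0800662.
P(III | observation) = 0.0735595 / 0.0800662 = 0.918734.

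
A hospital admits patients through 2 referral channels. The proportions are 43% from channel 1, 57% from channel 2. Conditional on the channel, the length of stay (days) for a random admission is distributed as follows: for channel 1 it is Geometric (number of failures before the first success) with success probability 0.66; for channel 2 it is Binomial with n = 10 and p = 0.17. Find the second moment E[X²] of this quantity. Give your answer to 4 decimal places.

For each component E[X²] = Var + (mean)², giving 1: 1.04591; 2: 4.301.
Overall E[X²] = 0.43·1.04591 + 0.57·4.301 = 2.90131.

2.9013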